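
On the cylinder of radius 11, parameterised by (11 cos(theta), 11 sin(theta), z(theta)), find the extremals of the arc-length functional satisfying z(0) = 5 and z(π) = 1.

Parameterise the cylinder of radius R = 11 as
    r(θ) = (11 cos θ, 11 sin θ, z(θ)).
The arc-length element is
    ds = sqrt(121 + (dz/dθ)^2) dθ,
so the Lagrangian is L = sqrt(121 + z'^2).
L depends on z' only, not on z or θ, so ∂L/∂z = 0 and
    ∂L/∂z' = z' / sqrt(121 + z'^2).
The Euler-Lagrange equation gives
    d/dθ( z' / sqrt(121 + z'^2) ) = 0,
so z' is constant. Integrating once:
    z(θ) = a θ + b,
a helix on the cylinder (a straight line when the cylinder is unrolled). The constants a, b are determined by the endpoint conditions.
With endpoint conditions z(0) = 5 and z(π) = 1: from z(0) = b we get b = 5, and a·π + 5 = 1 gives a = -4/π, so
    z(θ) = (-4/π) θ + 5.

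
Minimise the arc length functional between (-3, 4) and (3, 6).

Arc-length functional: J[y] = ∫ sqrt(1 + (y')^2) dx.
Lagrangian L = sqrt(1 + (y')^2) has no explicit y dependence, so ∂L/∂y = 0 and the Euler-Lagrange equation gives
    d/dx( y' / sqrt(1 + (y')^2) ) = 0  ⇒  y' / sqrt(1 + (y')^2) = const.
Hence y' is constant, so y(x) is affine.
Fitting the endpoints (-3, 4) and (3, 6):
    slope m = (6 − 4) / (3 − (-3)) = 1/3,
    intercept c = 4 − m·(-3) = 5.
Extremal: y(x) = (1/3) x + 5.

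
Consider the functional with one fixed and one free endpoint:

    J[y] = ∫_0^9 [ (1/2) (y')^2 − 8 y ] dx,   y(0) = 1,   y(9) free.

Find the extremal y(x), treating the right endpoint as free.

The Lagrangian L = (1/2) (y')^2 − 8 y gives
    ∂L/∂y = −8,   ∂L/∂y' = y'.
Euler-Lagrange: d/dx(y') − (−8) = 0, i.e. y'' + 8 = 0, so
    y(x) = −(8/2) x^2 + C1 x + C2.
Fixed left endpoint y(0) = 1 ⇒ C2 = 1.
The right endpoint x = 9 is free, so the natural (transversality) condition is ∂L/∂y' |_{x=9} = 0, i.e. y'(9) = 0.
Compute y'(x) = −8 x + C1, so y'(9) = −72 + C1 = 0 ⇒ C1 = 72.
Therefore the extremal is
    y(x) = −4 x^2 + 72 x + 1.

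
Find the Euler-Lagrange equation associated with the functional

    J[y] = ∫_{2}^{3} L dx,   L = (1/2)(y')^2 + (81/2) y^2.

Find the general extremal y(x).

The Lagrangian is L = (1/2)(y')^2 + (81/2) y^2.
∂L/∂y = 81y.
∂L/∂y' = y'.
The Euler-Lagrange equation d/dx(∂L/∂y') − ∂L/∂y = 0 becomes:
    y'' - 81 y = 0
General solution: y(x) = A e^(9x) + B e^(-9x), where A and B are arbitrary constants fixed by the endpoint conditions.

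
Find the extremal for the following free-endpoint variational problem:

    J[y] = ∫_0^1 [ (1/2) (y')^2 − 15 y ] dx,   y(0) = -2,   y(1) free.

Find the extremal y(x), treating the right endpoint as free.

The Lagrangian L = (1/2) (y')^2 − 15 y gives
    ∂L/∂y = −15,   ∂L/∂y' = y'.
Euler-Lagrange: d/dx(y') − (−15) = 0, i.e. y'' + 15 = 0, so
    y(x) = −(15/2) x^2 + C1 x + C2.
Fixed left endpoint y(0) = -2 ⇒ C2 = -2.
The right endpoint x = 1 is free, so the natural (transversality) condition is ∂L/∂y' |_{x=1} = 0, i.e. y'(1) = 0.
Compute y'(x) = −15 x + C1, so y'(1) = −15 + C1 = 0 ⇒ C1 = 15.
Therefore the extremal is
    y(x) = −(15/2) x^2 + 15 x − 2.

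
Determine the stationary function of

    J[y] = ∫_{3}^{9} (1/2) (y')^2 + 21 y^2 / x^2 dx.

The Lagrangian is L = (1/2) (y')^2 + 21 y^2 / x^2.
Compute ∂L/∂y = 42y/x^2, ∂L/∂y' = y'.
The Euler-Lagrange equation d/dx(∂L/∂y') − ∂L/∂y = 0 reduces to
    y'' − 42/x^2 · y = 0  (x > 0).
Its general solution is
    y(x) = A x^7 + B x^(-6),
with A, B fixed by the endpoint conditions.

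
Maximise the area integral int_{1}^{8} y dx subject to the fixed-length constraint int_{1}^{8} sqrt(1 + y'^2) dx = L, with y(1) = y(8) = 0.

Set up the augmented Lagrangian using a multiplier λ for the length constraint:
    F(y, y') = y − λ sqrt(1 + y'^2).
F has no explicit x dependence, so the Beltrami identity yields a first integral
    F − y' ∂F/∂y' = C.
Compute ∂F/∂y' = −λ y' / sqrt(1 + y'^2). Then
    y − λ sqrt(1 + y'^2) + λ y'^2 / sqrt(1 + y'^2) = C
    ⇒  y − λ / sqrt(1 + y'^2) = C.
Solving for y' and integrating gives
    (x − a)^2 + (y − b)^2 = λ^2,
a circular arc of radius λ. The constants a, b are determined by the endpoint conditions y(1) = y(8) = 0, and λ is fixed implicitly by the length constraint
    ∫_{1}^{8} sqrt(1 + y'^2) dx = L.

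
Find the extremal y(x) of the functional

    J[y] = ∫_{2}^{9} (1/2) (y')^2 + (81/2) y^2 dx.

The Lagrangian is L = (1/2) (y')^2 + (81/2) y^2.
Compute ∂L/∂y = 81y, ∂L/∂y' = y'.
The Euler-Lagrange equation d/dx(∂L/∂y') − ∂L/∂y = 0 reduces to
    y'' − 81 y = 0.
Its general solution is
    y(x) = A e^(9x) + B e^(−9x),
with A, B fixed by the endpoint conditions.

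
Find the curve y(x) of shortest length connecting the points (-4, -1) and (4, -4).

Arc-length functional: J[y] = ∫ sqrt(1 + (y')^2) dx.
Lagrangian L = sqrt(1 + (y')^2) has no explicit y dependence, so ∂L/∂y = 0 and the Euler-Lagrange equation gives
    d/dx( y' / sqrt(1 + (y')^2) ) = 0  ⇒  y' / sqrt(1 + (y')^2) = const.
Hence y' is constant, so y(x) is affine.
Fitting the endpoints (-4, -1) and (4, -4):
    slope m = ((-4) − (-1)) / (4 − (-4)) = -3/8,
    intercept c = (-1) − m·(-4) = -5/2.
Extremal: y(x) = (-3/8) x - 5/2.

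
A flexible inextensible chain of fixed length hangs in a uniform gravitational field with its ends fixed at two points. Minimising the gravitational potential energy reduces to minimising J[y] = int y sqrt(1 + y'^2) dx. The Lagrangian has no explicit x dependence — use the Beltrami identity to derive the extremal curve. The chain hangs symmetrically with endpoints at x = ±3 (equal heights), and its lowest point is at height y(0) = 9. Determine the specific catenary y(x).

The Lagrangian L(y, y') = y sqrt(1 + y'^2) has no explicit x dependence, so the Beltrami identity applies:
    L − y' ∂L/∂y' = C.
Compute ∂L/∂y' = y · y' / sqrt(1 + y'^2). Then
    L − y' ∂L/∂y'
    = y sqrt(1 + y'^2) − y · y'^2 / sqrt(1 + y'^2)
    = y (1 + y'^2 − y'^2) / sqrt(1 + y'^2)
    = y / sqrt(1 + y'^2) = C.
Squaring gives y^2 = C^2 (1 + y'^2), i.e.
    y'^2 = y^2 / C^2 − 1.
Separating variables,
    dy / sqrt(y^2 − C^2) = dx / C,
and integrating gives arccosh(y / C) = (x − a)/C, so
    y(x) = C cosh((x − a)/C),
the catenary. The constants C and a are fixed by the two endpoint conditions (and, for the hanging-chain problem, the length constraint selects C).
Now fit the given data. The endpoints x = ±3 are symmetric at equal height, so the catenary is even about its minimum: a = 0 and y(x) = C cosh(x/C). The lowest point is y(0) = C cosh(0) = C, and we are told y(0) = 9, so C = 9. Therefore
    y(x) = 9 cosh(x/9),
and at the endpoints
    y(±3) = 9 cosh(3/9).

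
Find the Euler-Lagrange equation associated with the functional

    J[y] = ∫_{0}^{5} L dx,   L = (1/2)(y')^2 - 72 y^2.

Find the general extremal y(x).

The Lagrangian is L = (1/2)(y')^2 - 72 y^2.
∂L/∂y = -144y.
∂L/∂y' = y'.
The Euler-Lagrange equation d/dx(∂L/∂y') − ∂L/∂y = 0 becomes:
    y'' + 144 y = 0
General solution: y(x) = A sin(12x) + B cos(12x), where A and B are arbitrary constants fixed by the endpoint conditions.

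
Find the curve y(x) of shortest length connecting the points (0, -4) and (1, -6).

Arc-length functional: J[y] = ∫ sqrt(1 + (y')^2) dx.
Lagrangian L = sqrt(1 + (y')^2) has no explicit y dependence, so ∂L/∂y = 0 and the Euler-Lagrange equation gives
    d/dx( y' / sqrt(1 + (y')^2) ) = 0  ⇒  y' / sqrt(1 + (y')^2) = const.
Hence y' is constant, so y(x) is affine.
Fitting the endpoints (0, -4) and (1, -6):
    slope m = ((-6) − (-4)) / (1 − 0) = -2,
    intercept c = (-4) − m·0 = -4.
Extremal: y(x) = -2 x - 4.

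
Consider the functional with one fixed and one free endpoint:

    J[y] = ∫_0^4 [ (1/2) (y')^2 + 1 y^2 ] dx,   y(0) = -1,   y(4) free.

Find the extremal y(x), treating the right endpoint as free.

The Lagrangian L = (1/2) (y')^2 + 1 y^2 gives
    ∂L/∂y = 2 y,   ∂L/∂y' = y'.
Euler-Lagrange: y'' − 2 y = 0.
With k = sqrt(2), the general solution is
    y(x) = A cosh(sqrt(2) x) + B sinh(sqrt(2) x).
Fixed left endpoint y(0) = -1 ⇒ A = -1.
The right endpoint x = 4 is free, so the natural (transversality) condition is ∂L/∂y' |_{x=4} = 0, i.e. y'(4) = 0.
Compute y'(x) = A k sinh(k x) + B k cosh(k x), so
    y'(4) = A k sinh(k·4) + B k cosh(k·4) = 0
    ⇒ B = −A tanh(k·4) = tanh(sqrt(2)·4).
Therefore the extremal is
    y(x) = −cosh(sqrt(2) x) + tanh(sqrt(2)·4) sinh(sqrt(2) x).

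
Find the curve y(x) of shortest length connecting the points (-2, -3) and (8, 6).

Arc-length functional: J[y] = ∫ sqrt(1 + (y')^2) dx.
Lagrangian L = sqrt(1 + (y')^2) has no explicit y dependence, so ∂L/∂y = 0 and the Euler-Lagrange equation gives
    d/dx( y' / sqrt(1 + (y')^2) ) = 0  ⇒  y' / sqrt(1 + (y')^2) = const.
Hence y' is constant, so y(x) is affine.
Fitting the endpoints (-2, -3) and (8, 6):
    slope m = (6 − (-3)) / (8 − (-2)) = 9/10,
    intercept c = (-3) − m·(-2) = -6/5.
Extremal: y(x) = (9/10) x - 6/5.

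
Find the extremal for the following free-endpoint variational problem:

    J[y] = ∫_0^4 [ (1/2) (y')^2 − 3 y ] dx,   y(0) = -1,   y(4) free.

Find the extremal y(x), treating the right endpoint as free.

The Lagrangian L = (1/2) (y')^2 − 3 y gives
    ∂L/∂y = −3,   ∂L/∂y' = y'.
Euler-Lagrange: d/dx(y') − (−3) = 0, i.e. y'' + 3 = 0, so
    y(x) = −(3/2) x^2 + C1 x + C2.
Fixed left endpoint y(0) = -1 ⇒ C2 = -1.
The right endpoint x = 4 is free, so the natural (transversality) condition is ∂L/∂y' |_{x=4} = 0, i.e. y'(4) = 0.
Compute y'(x) = −3 x + C1, so y'(4) = −12 + C1 = 0 ⇒ C1 = 12.
Therefore the extremal is
    y(x) = −(3/2) x^2 + 12 x − 1.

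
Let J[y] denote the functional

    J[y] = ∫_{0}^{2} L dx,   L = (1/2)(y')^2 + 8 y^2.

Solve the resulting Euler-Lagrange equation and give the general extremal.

The Lagrangian is L = (1/2)(y')^2 + 8 y^2.
∂L/∂y = 16y.
∂L/∂y' = y'.
The Euler-Lagrange equation d/dx(∂L/∂y') − ∂L/∂y = 0 becomes:
    y'' - 16 y = 0
General solution: y(x) = A e^(4x) + B e^(-4x), where A and B are arbitrary constants fixed by the endpoint conditions.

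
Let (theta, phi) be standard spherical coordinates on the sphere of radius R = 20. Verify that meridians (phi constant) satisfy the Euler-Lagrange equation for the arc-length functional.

On the sphere of radius R = 20 with spherical coordinates (θ, φ), the induced metric is
    ds^2 = 400(dθ^2 + sin^2(θ) dφ^2).
Using θ as the parameter, the arc-length functional becomes
    J[φ] = ∫ 20 sqrt(1 + sin^2(θ) (dφ/dθ)^2) dθ.
So L = 20 sqrt(1 + sin^2(θ) φ'^2). Compute
    ∂L/∂φ = 0  (L has no explicit φ dependence),
    ∂L/∂φ' = 20 sin^2(θ) φ' / sqrt(1 + sin^2(θ) φ'^2).
For the candidate φ(θ) = c (constant), φ' = 0, so ∂L/∂φ' evaluated along the candidate vanishes, and ∂L/∂φ is identically zero. Hence
    d/dθ(∂L/∂φ') − ∂L/∂φ = 0
is satisfied. Therefore meridians φ = const are extremals of arc length — they are geodesics on the sphere.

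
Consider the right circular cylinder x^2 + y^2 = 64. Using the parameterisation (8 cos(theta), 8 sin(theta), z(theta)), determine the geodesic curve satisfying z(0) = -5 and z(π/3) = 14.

Parameterise the cylinder of radius R = 8 as
    r(θ) = (8 cos θ, 8 sin θ, z(θ)).
The arc-length element is
    ds = sqrt(64 + (dz/dθ)^2) dθ,
so the Lagrangian is L = sqrt(64 + z'^2).
L depends on z' only, not on z or θ, so ∂L/∂z = 0 and
    ∂L/∂z' = z' / sqrt(64 + z'^2).
The Euler-Lagrange equation gives
    d/dθ( z' / sqrt(64 + z'^2) ) = 0,
so z' is constant. Integrating once:
    z(θ) = a θ + b,
a helix on the cylinder (a straight line when the cylinder is unrolled). The constants a, b are determined by the endpoint conditions.
With endpoint conditions z(0) = -5 and z(π/3) = 14: from z(0) = b we get b = -5, and a·π/3 + -5 = 14 gives a = 57/π, so
    z(θ) = (57/π) θ − 5.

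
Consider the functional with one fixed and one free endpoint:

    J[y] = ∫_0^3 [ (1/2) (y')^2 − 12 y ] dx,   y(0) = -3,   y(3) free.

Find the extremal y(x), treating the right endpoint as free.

The Lagrangian L = (1/2) (y')^2 − 12 y gives
    ∂L/∂y = −12,   ∂L/∂y' = y'.
Euler-Lagrange: d/dx(y') − (−12) = 0, i.e. y'' + 12 = 0, so
    y(x) = −(12/2) x^2 + C1 x + C2.
Fixed left endpoint y(0) = -3 ⇒ C2 = -3.
The right endpoint x = 3 is free, so the natural (transversality) condition is ∂L/∂y' |_{x=3} = 0, i.e. y'(3) = 0.
Compute y'(x) = −12 x + C1, so y'(3) = −36 + C1 = 0 ⇒ C1 = 36.
Therefore the extremal is
    y(x) = −6 x^2 + 36 x − 3.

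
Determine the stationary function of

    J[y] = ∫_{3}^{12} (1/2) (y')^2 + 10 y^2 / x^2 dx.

The Lagrangian is L = (1/2) (y')^2 + 10 y^2 / x^2.
Compute ∂L/∂y = 20y/x^2, ∂L/∂y' = y'.
The Euler-Lagrange equation d/dx(∂L/∂y') − ∂L/∂y = 0 reduces to
    y'' − 20/x^2 · y = 0  (x > 0).
Its general solution is
    y(x) = A x^5 + B x^(-4),
with A, B fixed by the endpoint conditions.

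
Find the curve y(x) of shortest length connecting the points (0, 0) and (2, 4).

Arc-length functional: J[y] = ∫ sqrt(1 + (y')^2) dx.
Lagrangian L = sqrt(1 + (y')^2) has no explicit y dependence, so ∂L/∂y = 0 and the Euler-Lagrange equation gives
    d/dx( y' / sqrt(1 + (y')^2) ) = 0  ⇒  y' / sqrt(1 + (y')^2) = const.
Hence y' is constant, so y(x) is affine.
Fitting the endpoints (0, 0) and (2, 4):
    slope m = (4 − 0) / (2 − 0) = 2,
    intercept c = 0 − m·0 = 0.
Extremal: y(x) = 2 x.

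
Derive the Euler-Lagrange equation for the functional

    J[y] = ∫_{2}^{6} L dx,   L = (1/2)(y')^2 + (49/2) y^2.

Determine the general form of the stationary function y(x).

The Lagrangian is L = (1/2)(y')^2 + (49/2) y^2.
∂L/∂y = 49y.
∂L/∂y' = y'.
The Euler-Lagrange equation d/dx(∂L/∂y') − ∂L/∂y = 0 becomes:
    y'' - 49 y = 0
General solution: y(x) = A e^(7x) + B e^(-7x), where A and B are arbitrary constants fixed by the endpoint conditions.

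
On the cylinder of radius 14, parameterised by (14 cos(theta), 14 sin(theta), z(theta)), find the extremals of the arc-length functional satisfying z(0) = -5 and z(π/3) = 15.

Parameterise the cylinder of radius R = 14 as
    r(θ) = (14 cos θ, 14 sin θ, z(θ)).
The arc-length element is
    ds = sqrt(196 + (dz/dθ)^2) dθ,
so the Lagrangian is L = sqrt(196 + z'^2).
L depends on z' only, not on z or θ, so ∂L/∂z = 0 and
    ∂L/∂z' = z' / sqrt(196 + z'^2).
The Euler-Lagrange equation gives
    d/dθ( z' / sqrt(196 + z'^2) ) = 0,
so z' is constant. Integrating once:
    z(θ) = a θ + b,
a helix on the cylinder (a straight line when the cylinder is unrolled). The constants a, b are determined by the endpoint conditions.
With endpoint conditions z(0) = -5 and z(π/3) = 15: from z(0) = b we get b = -5, and a·π/3 + -5 = 15 gives a = 60/π, so
    z(θ) = (60/π) θ − 5.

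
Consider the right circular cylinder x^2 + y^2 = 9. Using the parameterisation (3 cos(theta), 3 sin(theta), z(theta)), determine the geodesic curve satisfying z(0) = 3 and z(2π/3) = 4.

Parameterise the cylinder of radius R = 3 as
    r(θ) = (3 cos θ, 3 sin θ, z(θ)).
The arc-length element is
    ds = sqrt(9 + (dz/dθ)^2) dθ,
so the Lagrangian is L = sqrt(9 + z'^2).
L depends on z' only, not on z or θ, so ∂L/∂z = 0 and
    ∂L/∂z' = z' / sqrt(9 + z'^2).
The Euler-Lagrange equation gives
    d/dθ( z' / sqrt(9 + z'^2) ) = 0,
so z' is constant. Integrating once:
    z(θ) = a θ + b,
a helix on the cylinder (a straight line when the cylinder is unrolled). The constants a, b are determined by the endpoint conditions.
With endpoint conditions z(0) = 3 and z(2π/3) = 4: from z(0) = b we get b = 3, and a·2π/3 + 3 = 4 gives a = 3/(2π), so
    z(θ) = (3/(2π)) θ + 3.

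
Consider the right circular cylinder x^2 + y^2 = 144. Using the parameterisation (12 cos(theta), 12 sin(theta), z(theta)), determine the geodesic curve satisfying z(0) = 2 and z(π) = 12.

Parameterise the cylinder of radius R = 12 as
    r(θ) = (12 cos θ, 12 sin θ, z(θ)).
The arc-length element is
    ds = sqrt(144 + (dz/dθ)^2) dθ,
so the Lagrangian is L = sqrt(144 + z'^2).
L depends on z' only, not on z or θ, so ∂L/∂z = 0 and
    ∂L/∂z' = z' / sqrt(144 + z'^2).
The Euler-Lagrange equation gives
    d/dθ( z' / sqrt(144 + z'^2) ) = 0,
so z' is constant. Integrating once:
    z(θ) = a θ + b,
a helix on the cylinder (a straight line when the cylinder is unrolled). The constants a, b are determined by the endpoint conditions.
With endpoint conditions z(0) = 2 and z(π) = 12: from z(0) = b we get b = 2, and a·π + 2 = 12 gives a = 10/π, so
    z(θ) = (10/π) θ + 2.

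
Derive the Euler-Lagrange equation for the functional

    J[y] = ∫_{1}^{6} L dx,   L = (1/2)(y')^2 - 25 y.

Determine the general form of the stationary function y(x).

The Lagrangian is L = (1/2)(y')^2 - 25 y.
∂L/∂y = -25.
∂L/∂y' = y'.
The Euler-Lagrange equation d/dx(∂L/∂y') − ∂L/∂y = 0 becomes:
    y'' + 25 = 0
General solution: y(x) = -(25/2) x^2 + A x + B, where A and B are arbitrary constants fixed by the endpoint conditions.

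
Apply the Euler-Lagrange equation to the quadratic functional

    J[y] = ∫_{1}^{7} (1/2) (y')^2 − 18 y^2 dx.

The Lagrangian is L = (1/2) (y')^2 − 18 y^2.
Compute ∂L/∂y = -36y, ∂L/∂y' = y'.
The Euler-Lagrange equation d/dx(∂L/∂y') − ∂L/∂y = 0 reduces to
    y'' + 36 y = 0.
Its general solution is
    y(x) = A sin(6x) + B cos(6x),
with A, B fixed by the endpoint conditions.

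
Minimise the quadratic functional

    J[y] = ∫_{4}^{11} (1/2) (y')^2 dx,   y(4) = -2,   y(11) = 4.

The Lagrangian is L = (1/2) (y')^2.
Compute ∂L/∂y = 0, ∂L/∂y' = y'.
The Euler-Lagrange equation d/dx(∂L/∂y') − ∂L/∂y = 0 reduces to
    y'' = 0.
Its general solution is
    y(x) = A x + B,
with A, B fixed by the endpoint conditions.
Applying the endpoint conditions y(4) = -2 and y(11) = 4: solve A·4 + B = -2 and A·11 + B = 4. Subtracting gives A(11 − 4) = 4 − -2, so A = 6/7, and B = -2 − A·4 = -38/7. Therefore
    y(x) = (6/7) x - 38/7.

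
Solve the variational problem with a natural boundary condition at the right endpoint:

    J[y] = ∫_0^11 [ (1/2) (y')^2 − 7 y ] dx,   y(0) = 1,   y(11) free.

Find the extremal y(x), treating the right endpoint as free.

The Lagrangian L = (1/2) (y')^2 − 7 y gives
    ∂L/∂y = −7,   ∂L/∂y' = y'.
Euler-Lagrange: d/dx(y') − (−7) = 0, i.e. y'' + 7 = 0, so
    y(x) = −(7/2) x^2 + C1 x + C2.
Fixed left endpoint y(0) = 1 ⇒ C2 = 1.
The right endpoint x = 11 is free, so the natural (transversality) condition is ∂L/∂y' |_{x=11} = 0, i.e. y'(11) = 0.
Compute y'(x) = −7 x + C1, so y'(11) = −77 + C1 = 0 ⇒ C1 = 77.
Therefore the extremal is
    y(x) = −(7/2) x^2 + 77 x + 1.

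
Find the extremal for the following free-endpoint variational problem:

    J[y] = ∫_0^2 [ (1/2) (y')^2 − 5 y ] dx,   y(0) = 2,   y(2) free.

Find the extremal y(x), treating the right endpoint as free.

The Lagrangian L = (1/2) (y')^2 − 5 y gives
    ∂L/∂y = −5,   ∂L/∂y' = y'.
Euler-Lagrange: d/dx(y') − (−5) = 0, i.e. y'' + 5 = 0, so
    y(x) = −(5/2) x^2 + C1 x + C2.
Fixed left endpoint y(0) = 2 ⇒ C2 = 2.
The right endpoint x = 2 is free, so the natural (transversality) condition is ∂L/∂y' |_{x=2} = 0, i.e. y'(2) = 0.
Compute y'(x) = −5 x + C1, so y'(2) = −10 + C1 = 0 ⇒ C1 = 10.
Therefore the extremal is
    y(x) = −(5/2) x^2 + 10 x + 2.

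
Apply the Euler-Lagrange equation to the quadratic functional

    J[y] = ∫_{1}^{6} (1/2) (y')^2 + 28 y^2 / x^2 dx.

The Lagrangian is L = (1/2) (y')^2 + 28 y^2 / x^2.
Compute ∂L/∂y = 56y/x^2, ∂L/∂y' = y'.
The Euler-Lagrange equation d/dx(∂L/∂y') − ∂L/∂y = 0 reduces to
    y'' − 56/x^2 · y = 0  (x > 0).
Its general solution is
    y(x) = A x^8 + B x^(-7),
with A, B fixed by the endpoint conditions.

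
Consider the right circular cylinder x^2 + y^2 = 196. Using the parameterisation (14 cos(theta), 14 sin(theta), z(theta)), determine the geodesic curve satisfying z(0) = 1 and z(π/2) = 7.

Parameterise the cylinder of radius R = 14 as
    r(θ) = (14 cos θ, 14 sin θ, z(θ)).
The arc-length element is
    ds = sqrt(196 + (dz/dθ)^2) dθ,
so the Lagrangian is L = sqrt(196 + z'^2).
L depends on z' only, not on z or θ, so ∂L/∂z = 0 and
    ∂L/∂z' = z' / sqrt(196 + z'^2).
The Euler-Lagrange equation gives
    d/dθ( z' / sqrt(196 + z'^2) ) = 0,
so z' is constant. Integrating once:
    z(θ) = a θ + b,
a helix on the cylinder (a straight line when the cylinder is unrolled). The constants a, b are determined by the endpoint conditions.
With endpoint conditions z(0) = 1 and z(π/2) = 7: from z(0) = b we get b = 1, and a·π/2 + 1 = 7 gives a = 12/π, so
    z(θ) = (12/π) θ + 1.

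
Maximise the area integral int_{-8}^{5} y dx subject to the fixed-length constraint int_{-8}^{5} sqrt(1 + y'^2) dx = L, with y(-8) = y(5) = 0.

Set up the augmented Lagrangian using a multiplier λ for the length constraint:
    F(y, y') = y − λ sqrt(1 + y'^2).
F has no explicit x dependence, so the Beltrami identity yields a first integral
    F − y' ∂F/∂y' = C.
Compute ∂F/∂y' = −λ y' / sqrt(1 + y'^2). Then
    y − λ sqrt(1 + y'^2) + λ y'^2 / sqrt(1 + y'^2) = C
    ⇒  y − λ / sqrt(1 + y'^2) = C.
Solving for y' and integrating gives
    (x − a)^2 + (y − b)^2 = λ^2,
a circular arc of radius λ. The constants a, b are determined by the endpoint conditions y(-8) = y(5) = 0, and λ is fixed implicitly by the length constraint
    ∫_{-8}^{5} sqrt(1 + y'^2) dx = L.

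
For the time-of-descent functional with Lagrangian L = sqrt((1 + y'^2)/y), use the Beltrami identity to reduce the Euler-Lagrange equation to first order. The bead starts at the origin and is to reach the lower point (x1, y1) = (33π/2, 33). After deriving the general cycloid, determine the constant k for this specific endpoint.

The Lagrangian L = sqrt((1 + y'^2) / y) has no explicit x dependence, so the Beltrami identity applies:
    L − y' ∂L/∂y' = C.
Compute ∂L/∂y' = y' / sqrt(y (1 + y'^2)).
Substitute:
    sqrt((1 + y'^2)/y) − y'·y' / sqrt(y (1 + y'^2))
    = (1 + y'^2) / sqrt(y (1 + y'^2)) − y'^2 / sqrt(y (1 + y'^2))
    = 1 / sqrt(y (1 + y'^2)) = C.
Squaring and rearranging gives the first integral
    y (1 + y'^2) = 1/C^2 =: k   (constant).
Solving this first-order ODE by the substitution
    y = (k/2)(1 − cos θ)
yields the cycloid parameterisation
    x(θ) = (k/2)(θ − sin θ),   y(θ) = (k/2)(1 − cos θ).
The constant k is fixed by the endpoint condition.
Now fit the given lower endpoint (x1, y1) = (33π/2, 33). At the bottom of the first arch (θ = π), the parametric equations give
    y(π) = (k/2)(1 − cos π) = k,
    x(π) = (k/2)(π − sin π) = kπ/2.
Matching y(π) = 33 gives k = 33, consistent with x(π) = 33π/2. Therefore the specific cycloid is
    x(θ) = (33/2)(θ − sin θ),   y(θ) = (33/2)(1 − cos θ).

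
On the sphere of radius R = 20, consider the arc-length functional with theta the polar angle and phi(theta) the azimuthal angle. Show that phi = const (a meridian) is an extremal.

On the sphere of radius R = 20 with spherical coordinates (θ, φ), the induced metric is
    ds^2 = 400(dθ^2 + sin^2(θ) dφ^2).
Using θ as the parameter, the arc-length functional becomes
    J[φ] = ∫ 20 sqrt(1 + sin^2(θ) (dφ/dθ)^2) dθ.
So L = 20 sqrt(1 + sin^2(θ) φ'^2). Compute
    ∂L/∂φ = 0  (L has no explicit φ dependence),
    ∂L/∂φ' = 20 sin^2(θ) φ' / sqrt(1 + sin^2(θ) φ'^2).
For the candidate φ(θ) = c (constant), φ' = 0, so ∂L/∂φ' evaluated along the candidate vanishes, and ∂L/∂φ is identically zero. Hence
    d/dθ(∂L/∂φ') − ∂L/∂φ = 0
is satisfied. Therefore meridians φ = const are extremals of arc length — they are geodesics on the sphere.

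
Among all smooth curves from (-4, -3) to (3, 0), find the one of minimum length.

Arc-length functional: J[y] = ∫ sqrt(1 + (y')^2) dx.
Lagrangian L = sqrt(1 + (y')^2) has no explicit y dependence, so ∂L/∂y = 0 and the Euler-Lagrange equation gives
    d/dx( y' / sqrt(1 + (y')^2) ) = 0  ⇒  y' / sqrt(1 + (y')^2) = const.
Hence y' is constant, so y(x) is affine.
Fitting the endpoints (-4, -3) and (3, 0):
    slope m = (0 − (-3)) / (3 − (-4)) = 3/7,
    intercept c = (-3) − m·(-4) = -9/7.
Extremal: y(x) = (3/7) x - 9/7.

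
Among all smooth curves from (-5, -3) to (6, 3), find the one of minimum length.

Arc-length functional: J[y] = ∫ sqrt(1 + (y')^2) dx.
Lagrangian L = sqrt(1 + (y')^2) has no explicit y dependence, so ∂L/∂y = 0 and the Euler-Lagrange equation gives
    d/dx( y' / sqrt(1 + (y')^2) ) = 0  ⇒  y' / sqrt(1 + (y')^2) = const.
Hence y' is constant, so y(x) is affine.
Fitting the endpoints (-5, -3) and (6, 3):
    slope m = (3 − (-3)) / (6 − (-5)) = 6/11,
    intercept c = (-3) − m·(-5) = -3/11.
Extremal: y(x) = (6/11) x - 3/11.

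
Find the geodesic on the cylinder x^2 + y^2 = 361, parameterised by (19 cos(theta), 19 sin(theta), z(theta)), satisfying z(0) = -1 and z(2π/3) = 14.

Parameterise the cylinder of radius R = 19 as
    r(θ) = (19 cos θ, 19 sin θ, z(θ)).
The arc-length element is
    ds = sqrt(361 + (dz/dθ)^2) dθ,
so the Lagrangian is L = sqrt(361 + z'^2).
L depends on z' only, not on z or θ, so ∂L/∂z = 0 and
    ∂L/∂z' = z' / sqrt(361 + z'^2).
The Euler-Lagrange equation gives
    d/dθ( z' / sqrt(361 + z'^2) ) = 0,
so z' is constant. Integrating once:
    z(θ) = a θ + b,
a helix on the cylinder (a straight line when the cylinder is unrolled). The constants a, b are determined by the endpoint conditions.
With endpoint conditions z(0) = -1 and z(2π/3) = 14: from z(0) = b we get b = -1, and a·2π/3 + -1 = 14 gives a = 45/(2π), so
    z(θ) = (45/(2π)) θ − 1.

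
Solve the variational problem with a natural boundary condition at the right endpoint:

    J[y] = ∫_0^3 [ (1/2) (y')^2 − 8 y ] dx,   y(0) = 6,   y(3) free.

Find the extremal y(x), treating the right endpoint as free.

The Lagrangian L = (1/2) (y')^2 − 8 y gives
    ∂L/∂y = −8,   ∂L/∂y' = y'.
Euler-Lagrange: d/dx(y') − (−8) = 0, i.e. y'' + 8 = 0, so
    y(x) = −(8/2) x^2 + C1 x + C2.
Fixed left endpoint y(0) = 6 ⇒ C2 = 6.
The right endpoint x = 3 is free, so the natural (transversality) condition is ∂L/∂y' |_{x=3} = 0, i.e. y'(3) = 0.
Compute y'(x) = −8 x + C1, so y'(3) = −24 + C1 = 0 ⇒ C1 = 24.
Therefore the extremal is
    y(x) = −4 x^2 + 24 x + 6.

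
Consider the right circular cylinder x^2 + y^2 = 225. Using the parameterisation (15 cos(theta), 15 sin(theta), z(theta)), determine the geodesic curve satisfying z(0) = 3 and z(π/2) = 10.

Parameterise the cylinder of radius R = 15 as
    r(θ) = (15 cos θ, 15 sin θ, z(θ)).
The arc-length element is
    ds = sqrt(225 + (dz/dθ)^2) dθ,
so the Lagrangian is L = sqrt(225 + z'^2).
L depends on z' only, not on z or θ, so ∂L/∂z = 0 and
    ∂L/∂z' = z' / sqrt(225 + z'^2).
The Euler-Lagrange equation gives
    d/dθ( z' / sqrt(225 + z'^2) ) = 0,
so z' is constant. Integrating once:
    z(θ) = a θ + b,
a helix on the cylinder (a straight line when the cylinder is unrolled). The constants a, b are determined by the endpoint conditions.
With endpoint conditions z(0) = 3 and z(π/2) = 10: from z(0) = b we get b = 3, and a·π/2 + 3 = 10 gives a = 14/π, so
    z(θ) = (14/π) θ + 3.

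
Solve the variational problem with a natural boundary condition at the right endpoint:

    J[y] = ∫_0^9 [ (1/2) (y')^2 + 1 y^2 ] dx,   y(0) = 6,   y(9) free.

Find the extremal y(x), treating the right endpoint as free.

The Lagrangian L = (1/2) (y')^2 + 1 y^2 gives
    ∂L/∂y = 2 y,   ∂L/∂y' = y'.
Euler-Lagrange: y'' − 2 y = 0.
With k = sqrt(2), the general solution is
    y(x) = A cosh(sqrt(2) x) + B sinh(sqrt(2) x).
Fixed left endpoint y(0) = 6 ⇒ A = 6.
The right endpoint x = 9 is free, so the natural (transversality) condition is ∂L/∂y' |_{x=9} = 0, i.e. y'(9) = 0.
Compute y'(x) = A k sinh(k x) + B k cosh(k x), so
    y'(9) = A k sinh(k·9) + B k cosh(k·9) = 0
    ⇒ B = −A tanh(k·9) = − 6 tanh(sqrt(2)·9).
Therefore the extremal is
    y(x) = 6 cosh(sqrt(2) x) − 6 tanh(sqrt(2)·9) sinh(sqrt(2) x).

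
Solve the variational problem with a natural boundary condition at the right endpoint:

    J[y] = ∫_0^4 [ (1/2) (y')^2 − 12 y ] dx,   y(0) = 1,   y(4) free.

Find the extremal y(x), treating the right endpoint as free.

The Lagrangian L = (1/2) (y')^2 − 12 y gives
    ∂L/∂y = −12,   ∂L/∂y' = y'.
Euler-Lagrange: d/dx(y') − (−12) = 0, i.e. y'' + 12 = 0, so
    y(x) = −(12/2) x^2 + C1 x + C2.
Fixed left endpoint y(0) = 1 ⇒ C2 = 1.
The right endpoint x = 4 is free, so the natural (transversality) condition is ∂L/∂y' |_{x=4} = 0, i.e. y'(4) = 0.
Compute y'(x) = −12 x + C1, so y'(4) = −48 + C1 = 0 ⇒ C1 = 48.
Therefore the extremal is
    y(x) = −6 x^2 + 48 x + 1.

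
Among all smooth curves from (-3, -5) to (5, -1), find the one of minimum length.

Arc-length functional: J[y] = ∫ sqrt(1 + (y')^2) dx.
Lagrangian L = sqrt(1 + (y')^2) has no explicit y dependence, so ∂L/∂y = 0 and the Euler-Lagrange equation gives
    d/dx( y' / sqrt(1 + (y')^2) ) = 0  ⇒  y' / sqrt(1 + (y')^2) = const.
Hence y' is constant, so y(x) is affine.
Fitting the endpoints (-3, -5) and (5, -1):
    slope m = ((-1) − (-5)) / (5 − (-3)) = 1/2,
    intercept c = (-5) − m·(-3) = -7/2.
Extremal: y(x) = (1/2) x - 7/2.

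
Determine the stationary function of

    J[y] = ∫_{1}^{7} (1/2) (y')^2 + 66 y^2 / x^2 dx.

The Lagrangian is L = (1/2) (y')^2 + 66 y^2 / x^2.
Compute ∂L/∂y = 132y/x^2, ∂L/∂y' = y'.
The Euler-Lagrange equation d/dx(∂L/∂y') − ∂L/∂y = 0 reduces to
    y'' − 132/x^2 · y = 0  (x > 0).
Its general solution is
    y(x) = A x^12 + B x^(-11),
with A, B fixed by the endpoint conditions.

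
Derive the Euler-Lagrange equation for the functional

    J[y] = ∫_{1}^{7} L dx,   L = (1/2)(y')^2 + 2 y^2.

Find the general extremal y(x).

The Lagrangian is L = (1/2)(y')^2 + 2 y^2.
∂L/∂y = 4y.
∂L/∂y' = y'.
The Euler-Lagrange equation d/dx(∂L/∂y') − ∂L/∂y = 0 becomes:
    y'' - 4 y = 0
General solution: y(x) = A e^(2x) + B e^(-2x), where A and B are arbitrary constants fixed by the endpoint conditions.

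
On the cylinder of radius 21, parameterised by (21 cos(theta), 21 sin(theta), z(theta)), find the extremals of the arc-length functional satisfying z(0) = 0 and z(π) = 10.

Parameterise the cylinder of radius R = 21 as
    r(θ) = (21 cos θ, 21 sin θ, z(θ)).
The arc-length element is
    ds = sqrt(441 + (dz/dθ)^2) dθ,
so the Lagrangian is L = sqrt(441 + z'^2).
L depends on z' only, not on z or θ, so ∂L/∂z = 0 and
    ∂L/∂z' = z' / sqrt(441 + z'^2).
The Euler-Lagrange equation gives
    d/dθ( z' / sqrt(441 + z'^2) ) = 0,
so z' is constant. Integrating once:
    z(θ) = a θ + b,
a helix on the cylinder (a straight line when the cylinder is unrolled). The constants a, b are determined by the endpoint conditions.
With endpoint conditions z(0) = 0 and z(π) = 10: from z(0) = b we get b = 0, and a·π + 0 = 10 gives a = 10/π, so
    z(θ) = (10/π) θ.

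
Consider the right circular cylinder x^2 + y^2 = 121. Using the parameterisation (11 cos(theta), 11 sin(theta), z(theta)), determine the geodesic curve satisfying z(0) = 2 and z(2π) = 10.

Parameterise the cylinder of radius R = 11 as
    r(θ) = (11 cos θ, 11 sin θ, z(θ)).
The arc-length element is
    ds = sqrt(121 + (dz/dθ)^2) dθ,
so the Lagrangian is L = sqrt(121 + z'^2).
L depends on z' only, not on z or θ, so ∂L/∂z = 0 and
    ∂L/∂z' = z' / sqrt(121 + z'^2).
The Euler-Lagrange equation gives
    d/dθ( z' / sqrt(121 + z'^2) ) = 0,
so z' is constant. Integrating once:
    z(θ) = a θ + b,
a helix on the cylinder (a straight line when the cylinder is unrolled). The constants a, b are determined by the endpoint conditions.
With endpoint conditions z(0) = 2 and z(2π) = 10: from z(0) = b we get b = 2, and a·2π + 2 = 10 gives a = 4/π, so
    z(θ) = (4/π) θ + 2.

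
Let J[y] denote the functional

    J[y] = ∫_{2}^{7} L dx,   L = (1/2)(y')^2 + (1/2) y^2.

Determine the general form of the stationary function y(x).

The Lagrangian is L = (1/2)(y')^2 + (1/2) y^2.
∂L/∂y = y.
∂L/∂y' = y'.
The Euler-Lagrange equation d/dx(∂L/∂y') − ∂L/∂y = 0 becomes:
    y'' - y = 0
General solution: y(x) = A e^x + B e^(-x), where A and B are arbitrary constants fixed by the endpoint conditions.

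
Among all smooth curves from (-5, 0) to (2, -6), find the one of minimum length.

Arc-length functional: J[y] = ∫ sqrt(1 + (y')^2) dx.
Lagrangian L = sqrt(1 + (y')^2) has no explicit y dependence, so ∂L/∂y = 0 and the Euler-Lagrange equation gives
    d/dx( y' / sqrt(1 + (y')^2) ) = 0  ⇒  y' / sqrt(1 + (y')^2) = const.
Hence y' is constant, so y(x) is affine.
Fitting the endpoints (-5, 0) and (2, -6):
    slope m = ((-6) − 0) / (2 − (-5)) = -6/7,
    intercept c = 0 − m·(-5) = -30/7.
Extremal: y(x) = (-6/7) x - 30/7.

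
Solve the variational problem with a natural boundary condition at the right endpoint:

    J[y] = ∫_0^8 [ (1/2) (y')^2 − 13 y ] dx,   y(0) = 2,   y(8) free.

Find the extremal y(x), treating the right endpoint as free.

The Lagrangian L = (1/2) (y')^2 − 13 y gives
    ∂L/∂y = −13,   ∂L/∂y' = y'.
Euler-Lagrange: d/dx(y') − (−13) = 0, i.e. y'' + 13 = 0, so
    y(x) = −(13/2) x^2 + C1 x + C2.
Fixed left endpoint y(0) = 2 ⇒ C2 = 2.
The right endpoint x = 8 is free, so the natural (transversality) condition is ∂L/∂y' |_{x=8} = 0, i.e. y'(8) = 0.
Compute y'(x) = −13 x + C1, so y'(8) = −104 + C1 = 0 ⇒ C1 = 104.
Therefore the extremal is
    y(x) = −(13/2) x^2 + 104 x + 2.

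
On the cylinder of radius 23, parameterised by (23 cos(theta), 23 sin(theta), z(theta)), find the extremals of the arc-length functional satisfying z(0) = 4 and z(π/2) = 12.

Parameterise the cylinder of radius R = 23 as
    r(θ) = (23 cos θ, 23 sin θ, z(θ)).
The arc-length element is
    ds = sqrt(529 + (dz/dθ)^2) dθ,
so the Lagrangian is L = sqrt(529 + z'^2).
L depends on z' only, not on z or θ, so ∂L/∂z = 0 and
    ∂L/∂z' = z' / sqrt(529 + z'^2).
The Euler-Lagrange equation gives
    d/dθ( z' / sqrt(529 + z'^2) ) = 0,
so z' is constant. Integrating once:
    z(θ) = a θ + b,
a helix on the cylinder (a straight line when the cylinder is unrolled). The constants a, b are determined by the endpoint conditions.
With endpoint conditions z(0) = 4 and z(π/2) = 12: from z(0) = b we get b = 4, and a·π/2 + 4 = 12 gives a = 16/π, so
    z(θ) = (16/π) θ + 4.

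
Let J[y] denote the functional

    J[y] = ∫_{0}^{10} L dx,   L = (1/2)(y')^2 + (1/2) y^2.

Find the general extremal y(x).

The Lagrangian is L = (1/2)(y')^2 + (1/2) y^2.
∂L/∂y = y.
∂L/∂y' = y'.
The Euler-Lagrange equation d/dx(∂L/∂y') − ∂L/∂y = 0 becomes:
    y'' - y = 0
General solution: y(x) = A e^x + B e^(-x), where A and B are arbitrary constants fixed by the endpoint conditions.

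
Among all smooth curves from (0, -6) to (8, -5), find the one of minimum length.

Arc-length functional: J[y] = ∫ sqrt(1 + (y')^2) dx.
Lagrangian L = sqrt(1 + (y')^2) has no explicit y dependence, so ∂L/∂y = 0 and the Euler-Lagrange equation gives
    d/dx( y' / sqrt(1 + (y')^2) ) = 0  ⇒  y' / sqrt(1 + (y')^2) = const.
Hence y' is constant, so y(x) is affine.
Fitting the endpoints (0, -6) and (8, -5):
    slope m = ((-5) − (-6)) / (8 − 0) = 1/8,
    intercept c = (-6) − m·0 = -6.
Extremal: y(x) = (1/8) x - 6.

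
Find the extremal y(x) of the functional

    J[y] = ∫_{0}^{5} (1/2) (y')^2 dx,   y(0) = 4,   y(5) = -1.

The Lagrangian is L = (1/2) (y')^2.
Compute ∂L/∂y = 0, ∂L/∂y' = y'.
The Euler-Lagrange equation d/dx(∂L/∂y') − ∂L/∂y = 0 reduces to
    y'' = 0.
Its general solution is
    y(x) = A x + B,
with A, B fixed by the endpoint conditions.
Applying the endpoint conditions y(0) = 4 and y(5) = -1: solve A·0 + B = 4 and A·5 + B = -1. Subtracting gives A(5 − 0) = -1 − 4, so A = -1, and B = 4 − A·0 = 4. Therefore
    y(x) = -x + 4.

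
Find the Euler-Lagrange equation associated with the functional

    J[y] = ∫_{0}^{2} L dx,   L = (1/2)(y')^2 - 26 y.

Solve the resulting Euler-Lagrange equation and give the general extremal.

The Lagrangian is L = (1/2)(y')^2 - 26 y.
∂L/∂y = -26.
∂L/∂y' = y'.
The Euler-Lagrange equation d/dx(∂L/∂y') − ∂L/∂y = 0 becomes:
    y'' + 26 = 0
General solution: y(x) = -13 x^2 + A x + B, where A and B are arbitrary constants fixed by the endpoint conditions.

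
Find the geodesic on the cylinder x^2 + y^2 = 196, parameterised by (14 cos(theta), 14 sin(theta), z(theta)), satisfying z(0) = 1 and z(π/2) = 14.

Parameterise the cylinder of radius R = 14 as
    r(θ) = (14 cos θ, 14 sin θ, z(θ)).
The arc-length element is
    ds = sqrt(196 + (dz/dθ)^2) dθ,
so the Lagrangian is L = sqrt(196 + z'^2).
L depends on z' only, not on z or θ, so ∂L/∂z = 0 and
    ∂L/∂z' = z' / sqrt(196 + z'^2).
The Euler-Lagrange equation gives
    d/dθ( z' / sqrt(196 + z'^2) ) = 0,
so z' is constant. Integrating once:
    z(θ) = a θ + b,
a helix on the cylinder (a straight line when the cylinder is unrolled). The constants a, b are determined by the endpoint conditions.
With endpoint conditions z(0) = 1 and z(π/2) = 14: from z(0) = b we get b = 1, and a·π/2 + 1 = 14 gives a = 26/π, so
    z(θ) = (26/π) θ + 1.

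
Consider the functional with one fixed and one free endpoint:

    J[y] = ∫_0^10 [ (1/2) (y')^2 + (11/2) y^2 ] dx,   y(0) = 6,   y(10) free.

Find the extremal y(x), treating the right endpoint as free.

The Lagrangian L = (1/2) (y')^2 + (11/2) y^2 gives
    ∂L/∂y = 11 y,   ∂L/∂y' = y'.
Euler-Lagrange: y'' − 11 y = 0.
With k = sqrt(11), the general solution is
    y(x) = A cosh(sqrt(11) x) + B sinh(sqrt(11) x).
Fixed left endpoint y(0) = 6 ⇒ A = 6.
The right endpoint x = 10 is free, so the natural (transversality) condition is ∂L/∂y' |_{x=10} = 0, i.e. y'(10) = 0.
Compute y'(x) = A k sinh(k x) + B k cosh(k x), so
    y'(10) = A k sinh(k·10) + B k cosh(k·10) = 0
    ⇒ B = −A tanh(k·10) = − 6 tanh(sqrt(11)·10).
Therefore the extremal is
    y(x) = 6 cosh(sqrt(11) x) − 6 tanh(sqrt(11)·10) sinh(sqrt(11) x).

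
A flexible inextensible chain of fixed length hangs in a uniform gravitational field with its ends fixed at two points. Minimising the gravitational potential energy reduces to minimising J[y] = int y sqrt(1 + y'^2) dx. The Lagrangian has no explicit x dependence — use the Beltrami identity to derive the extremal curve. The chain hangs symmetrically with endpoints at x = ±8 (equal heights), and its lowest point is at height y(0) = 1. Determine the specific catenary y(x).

The Lagrangian L(y, y') = y sqrt(1 + y'^2) has no explicit x dependence, so the Beltrami identity applies:
    L − y' ∂L/∂y' = C.
Compute ∂L/∂y' = y · y' / sqrt(1 + y'^2). Then
    L − y' ∂L/∂y'
    = y sqrt(1 + y'^2) − y · y'^2 / sqrt(1 + y'^2)
    = y (1 + y'^2 − y'^2) / sqrt(1 + y'^2)
    = y / sqrt(1 + y'^2) = C.
Squaring gives y^2 = C^2 (1 + y'^2), i.e.
    y'^2 = y^2 / C^2 − 1.
Separating variables,
    dy / sqrt(y^2 − C^2) = dx / C,
and integrating gives arccosh(y / C) = (x − a)/C, so
    y(x) = C cosh((x − a)/C),
the catenary. The constants C and a are fixed by the two endpoint conditions (and, for the hanging-chain problem, the length constraint selects C).
Now fit the given data. The endpoints x = ±8 are symmetric at equal height, so the catenary is even about its minimum: a = 0 and y(x) = C cosh(x/C). The lowest point is y(0) = C cosh(0) = C, and we are told y(0) = 1, so C = 1. Therefore
    y(x) = cosh(x),
and at the endpoints
    y(±8) = cosh(8).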